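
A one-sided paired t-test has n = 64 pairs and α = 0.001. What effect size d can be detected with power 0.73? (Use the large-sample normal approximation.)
d ≈ 0.46

Minimum detectable effect (paired t-test, normal approximation):
d = (z_α + z_β) / √n
d = (3.090 + 0.613) / √64
d = 3.703 / 8.000
d ≈ 0.46

By Cohen's convention (0.2 small / 0.5 medium / 0.8 large): small effect.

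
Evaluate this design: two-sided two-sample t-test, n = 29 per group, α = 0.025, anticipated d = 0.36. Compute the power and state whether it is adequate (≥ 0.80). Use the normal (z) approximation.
Power ≈ 0.19; the study is underpowered (power < 0.80)

Power calculation (two-sample t-test, normal approximation):
z_β = d · √(n/2) - z_{α/2}
z_β = 0.36 · √(29/2) - 2.241
z_β = 0.36 · 3.808 - 2.241
z_β = -0.871

Power = Φ(z_β) = Φ(-0.871) ≈ 0.192

Effect size d = 0.36 is small by Cohen's convention (0.2/0.5/0.8).

Threshold: power ≥ 0.80 is conventionally adequate.
Power ≈ 0.19 → the study is underpowered (power < 0.80).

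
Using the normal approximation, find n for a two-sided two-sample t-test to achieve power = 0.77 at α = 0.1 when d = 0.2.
n = 285 per group

Sample size formula (two-sample t-test, normal approximation):
n = 2 · ((z_{α/2} + z_β) / d)²

z_{α/2} = 1.645 (for α = 0.1, two-sided)
z_β = 0.739 (for power = 0.77)
d = 0.2

n = 2 · ((1.645 + 0.739) / 0.2)²
n = 2 · (11.920)²
n ≈ 284.17
Round up to the next whole number: n = 285 per group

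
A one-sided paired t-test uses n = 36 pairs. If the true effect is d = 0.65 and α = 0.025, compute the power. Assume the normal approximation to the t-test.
Power ≈ 0.97

Power calculation (paired t-test, normal approximation):
z_β = d · √n - z_α
z_β = 0.65 · √36 - 1.960
z_β = 0.65 · 6.000 - 1.960
z_β = 1.940

Power = Φ(z_β) = Φ(1.940) ≈ 0.974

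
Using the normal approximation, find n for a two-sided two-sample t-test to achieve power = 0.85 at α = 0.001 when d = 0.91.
n = 46 per group

Sample size formula (two-sample t-test, normal approximation):
n = 2 · ((z_{α/2} + z_β) / d)²

z_{α/2} = 3.291 (for α = 0.001, two-sided)
z_β = 1.036 (for power = 0.85)
d = 0.91

n = 2 · ((3.291 + 1.036) / 0.91)²
n = 2 · (4.755)²
n ≈ 45.22
Round up to the next whole number: n = 46 per group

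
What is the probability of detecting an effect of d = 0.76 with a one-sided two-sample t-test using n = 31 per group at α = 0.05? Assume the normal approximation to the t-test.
Power ≈ 0.91

Power calculation (two-sample t-test, normal approximation):
z_β = d · √(n/2) - z_α
z_β = 0.76 · √(31/2) - 1.645
z_β = 0.76 · 3.937 - 1.645
z_β = 1.347

Power = Φ(z_β) = Φ(1.347) ≈ 0.911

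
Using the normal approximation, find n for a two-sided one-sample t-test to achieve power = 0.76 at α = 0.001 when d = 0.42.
n = 91

Sample size formula (one-sample t-test, normal approximation):
n = ((z_{α/2} + z_β) / d)²

z_{α/2} = 3.291 (for α = 0.001, two-sided)
z_β = 0.706 (for power = 0.76)
d = 0.42

n = ((3.291 + 0.706) / 0.42)²
n = (9.517)²
n ≈ 90.57
Round up to the next whole number: n = 91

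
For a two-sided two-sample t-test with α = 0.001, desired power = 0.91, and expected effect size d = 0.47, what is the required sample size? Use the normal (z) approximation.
n = 195 per group

Sample size formula (two-sample t-test, normal approximation):
n = 2 · ((z_{α/2} + z_β) / d)²

z_{α/2} = 3.291 (for α = 0.001, two-sided)
z_β = 1.341 (for power = 0.91)
d = 0.47

n = 2 · ((3.291 + 1.341) / 0.47)²
n = 2 · (9.855)²
n ≈ 194.24
Round up to the next whole number: n = 195 per group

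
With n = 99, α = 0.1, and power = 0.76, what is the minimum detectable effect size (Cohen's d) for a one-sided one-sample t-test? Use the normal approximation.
d ≈ 0.20

Minimum detectable effect (one-sample t-test, normal approximation):
d = (z_α + z_β) / √n
d = (1.282 + 0.706) / √99
d = 1.988 / 9.950
d ≈ 0.20

By Cohen's convention (0.2 small / 0.5 medium / 0.8 large): small effect.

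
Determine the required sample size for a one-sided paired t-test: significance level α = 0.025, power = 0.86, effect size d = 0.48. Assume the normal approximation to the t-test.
n = 41 pairs

Sample size formula (paired t-test, normal approximation):
n = ((z_α + z_β) / d)²

z_α = 1.960 (for α = 0.025, one-sided)
z_β = 1.080 (for power = 0.86)
d = 0.48

n = ((1.960 + 1.080) / 0.48)²
n = (6.333)²
n ≈ 40.11
Round up to the next whole number: n = 41 pairs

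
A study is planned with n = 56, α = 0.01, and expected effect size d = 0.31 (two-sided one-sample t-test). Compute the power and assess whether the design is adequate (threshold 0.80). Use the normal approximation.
Power ≈ 0.40; the study is underpowered (power < 0.80)

Power calculation (one-sample t-test, normal approximation):
z_β = d · √n - z_{α/2}
z_β = 0.31 · √56 - 2.576
z_β = 0.31 · 7.483 - 2.576
z_β = -0.256

Power = Φ(z_β) = Φ(-0.256) ≈ 0.399

Effect size d = 0.31 is small by Cohen's convention (0.2/0.5/0.8).

Threshold: power ≥ 0.80 is conventionally adequate.
Power ≈ 0.40 → the study is underpowered (power < 0.80).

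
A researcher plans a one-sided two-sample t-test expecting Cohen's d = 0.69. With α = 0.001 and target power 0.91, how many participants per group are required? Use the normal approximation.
n = 83 per group

Sample size formula (two-sample t-test, normal approximation):
n = 2 · ((z_α + z_β) / d)²

z_α = 3.090 (for α = 0.001, one-sided)
z_β = 1.341 (for power = 0.91)
d = 0.69

n = 2 · ((3.090 + 1.341) / 0.69)²
n = 2 · (6.422)²
n ≈ 82.48
Round up to the next whole number: n = 83 per group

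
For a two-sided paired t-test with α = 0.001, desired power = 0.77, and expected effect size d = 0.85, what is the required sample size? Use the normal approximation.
n = 23 pairs

Sample size formula (paired t-test, normal approximation):
n = ((z_{α/2} + z_β) / d)²

z_{α/2} = 3.291 (for α = 0.001, two-sided)
z_β = 0.739 (for power = 0.77)
d = 0.85

n = ((3.291 + 0.739) / 0.85)²
n = (4.741)²
n ≈ 22.48
Round up to the next whole number: n = 23 pairs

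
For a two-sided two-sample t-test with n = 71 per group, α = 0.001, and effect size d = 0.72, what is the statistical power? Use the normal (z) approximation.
Power ≈ 0.84

Power calculation (two-sample t-test, normal approximation):
z_β = d · √(n/2) - z_{α/2}
z_β = 0.72 · √(71/2) - 3.291
z_β = 0.72 · 5.958 - 3.291
z_β = 0.999

Power = Φ(z_β) = Φ(0.999) ≈ 0.841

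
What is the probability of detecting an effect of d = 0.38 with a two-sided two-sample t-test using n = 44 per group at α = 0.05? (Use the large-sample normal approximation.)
Power ≈ 0.43

Power calculation (two-sample t-test, normal approximation):
z_β = d · √(n/2) - z_{α/2}
z_β = 0.38 · √(44/2) - 1.960
z_β = 0.38 · 4.690 - 1.960
z_β = -0.178

Power = Φ(z_β) = Φ(-0.178) ≈ 0.430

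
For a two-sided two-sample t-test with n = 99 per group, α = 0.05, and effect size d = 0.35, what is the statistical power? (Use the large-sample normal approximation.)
Power ≈ 0.69

Power calculation (two-sample t-test, normal approximation):
z_β = d · √(n/2) - z_{α/2}
z_β = 0.35 · √(99/2) - 1.960
z_β = 0.35 · 7.036 - 1.960
z_β = 0.503

Power = Φ(z_β) = Φ(0.503) ≈ 0.692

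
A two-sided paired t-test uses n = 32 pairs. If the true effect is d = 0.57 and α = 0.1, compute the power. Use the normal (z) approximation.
Power ≈ 0.94

Power calculation (paired t-test, normal approximation):
z_β = d · √n - z_{α/2}
z_β = 0.57 · √32 - 1.645
z_β = 0.57 · 5.657 - 1.645
z_β = 1.580

Power = Φ(z_β) = Φ(1.580) ≈ 0.943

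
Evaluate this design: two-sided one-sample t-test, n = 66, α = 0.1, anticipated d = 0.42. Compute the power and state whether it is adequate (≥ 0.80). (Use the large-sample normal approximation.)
Power ≈ 0.96; the study is adequately powered (power ≥ 0.80)

Power calculation (one-sample t-test, normal approximation):
z_β = d · √n - z_{α/2}
z_β = 0.42 · √66 - 1.645
z_β = 0.42 · 8.124 - 1.645
z_β = 1.767

Power = Φ(z_β) = Φ(1.767) ≈ 0.961

Effect size d = 0.42 is small by Cohen's convention (0.2/0.5/0.8).

Threshold: power ≥ 0.80 is conventionally adequate.
Power ≈ 0.96 → the study is adequately powered (power ≥ 0.80).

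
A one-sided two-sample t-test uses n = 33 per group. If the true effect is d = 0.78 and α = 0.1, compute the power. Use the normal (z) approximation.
Power ≈ 0.97

Power calculation (two-sample t-test, normal approximation):
z_β = d · √(n/2) - z_α
z_β = 0.78 · √(33/2) - 1.282
z_β = 0.78 · 4.062 - 1.282
z_β = 1.887

Power = Φ(z_β) = Φ(1.887) ≈ 0.970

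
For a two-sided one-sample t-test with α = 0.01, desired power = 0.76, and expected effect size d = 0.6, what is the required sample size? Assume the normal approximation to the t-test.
n = 30

Sample size formula (one-sample t-test, normal approximation):
n = ((z_{α/2} + z_β) / d)²

z_{α/2} = 2.576 (for α = 0.01, two-sided)
z_β = 0.706 (for power = 0.76)
d = 0.6

n = ((2.576 + 0.706) / 0.6)²
n = (5.470)²
n ≈ 29.92
Round up to the next whole number: n = 30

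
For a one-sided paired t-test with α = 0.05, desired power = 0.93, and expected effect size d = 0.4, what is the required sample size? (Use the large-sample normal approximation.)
n = 61 pairs

Sample size formula (paired t-test, normal approximation):
n = ((z_α + z_β) / d)²

z_α = 1.645 (for α = 0.05, one-sided)
z_β = 1.476 (for power = 0.93)
d = 0.4

n = ((1.645 + 1.476) / 0.4)²
n = (7.803)²
n ≈ 60.89
Round up to the next whole number: n = 61 pairs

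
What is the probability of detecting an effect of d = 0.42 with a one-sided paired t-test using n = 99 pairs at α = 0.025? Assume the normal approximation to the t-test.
Power ≈ 0.99

Power calculation (paired t-test, normal approximation):
z_β = d · √n - z_α
z_β = 0.42 · √99 - 1.960
z_β = 0.42 · 9.950 - 1.960
z_β = 2.219

Power = Φ(z_β) = Φ(2.219) ≈ 0.987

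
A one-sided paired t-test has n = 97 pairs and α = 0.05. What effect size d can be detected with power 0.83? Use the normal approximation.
d ≈ 0.26

Minimum detectable effect (paired t-test, normal approximation):
d = (z_α + z_β) / √n
d = (1.645 + 0.954) / √97
d = 2.599 / 9.849
d ≈ 0.26

By Cohen's convention (0.2 small / 0.5 medium / 0.8 large): small effect.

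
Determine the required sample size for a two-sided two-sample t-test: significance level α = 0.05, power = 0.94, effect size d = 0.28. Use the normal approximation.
n = 316 per group

Sample size formula (two-sample t-test, normal approximation):
n = 2 · ((z_{α/2} + z_β) / d)²

z_{α/2} = 1.960 (for α = 0.05, two-sided)
z_β = 1.555 (for power = 0.94)
d = 0.28

n = 2 · ((1.960 + 1.555) / 0.28)²
n = 2 · (12.554)²
n ≈ 315.21
Round up to the next whole number: n = 316 per group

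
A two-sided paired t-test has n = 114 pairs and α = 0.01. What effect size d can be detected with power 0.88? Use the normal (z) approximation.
d ≈ 0.35

Minimum detectable effect (paired t-test, normal approximation):
d = (z_{α/2} + z_β) / √n
d = (2.576 + 1.175) / √114
d = 3.751 / 10.677
d ≈ 0.35

By Cohen's convention (0.2 small / 0.5 medium / 0.8 large): small effect.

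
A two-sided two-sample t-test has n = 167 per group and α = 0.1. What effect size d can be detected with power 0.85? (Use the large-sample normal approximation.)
d ≈ 0.29

Minimum detectable effect (two-sample t-test, normal approximation):
d = (z_{α/2} + z_β) / √(n/2)
d = (1.645 + 1.036) / √(167/2)
d = 2.681 / 9.138
d ≈ 0.29

By Cohen's convention (0.2 small / 0.5 medium / 0.8 large): small effect.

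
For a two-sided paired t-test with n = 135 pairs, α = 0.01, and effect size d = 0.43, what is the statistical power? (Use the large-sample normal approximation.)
Power ≈ 0.99

Power calculation (paired t-test, normal approximation):
z_β = d · √n - z_{α/2}
z_β = 0.43 · √135 - 2.576
z_β = 0.43 · 11.619 - 2.576
z_β = 2.420

Power = Φ(z_β) = Φ(2.420) ≈ 0.992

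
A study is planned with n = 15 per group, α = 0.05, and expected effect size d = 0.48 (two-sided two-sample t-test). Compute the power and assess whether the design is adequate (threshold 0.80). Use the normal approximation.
Power ≈ 0.26; the study is underpowered (power < 0.80)

Power calculation (two-sample t-test, normal approximation):
z_β = d · √(n/2) - z_{α/2}
z_β = 0.48 · √(15/2) - 1.960
z_β = 0.48 · 2.739 - 1.960
z_β = -0.645

Power = Φ(z_β) = Φ(-0.645) ≈ 0.259

Effect size d = 0.48 is small by Cohen's convention (0.2/0.5/0.8).

Threshold: power ≥ 0.80 is conventionally adequate.
Power ≈ 0.26 → the study is underpowered (power < 0.80).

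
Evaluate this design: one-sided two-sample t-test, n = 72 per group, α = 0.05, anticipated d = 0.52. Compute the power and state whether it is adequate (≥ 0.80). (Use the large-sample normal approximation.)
Power ≈ 0.93; the study is adequately powered (power ≥ 0.80)

Power calculation (two-sample t-test, normal approximation):
z_β = d · √(n/2) - z_α
z_β = 0.52 · √(72/2) - 1.645
z_β = 0.52 · 6.000 - 1.645
z_β = 1.475

Power = Φ(z_β) = Φ(1.475) ≈ 0.930

Effect size d = 0.52 is medium by Cohen's convention (0.2/0.5/0.8).

Threshold: power ≥ 0.80 is conventionally adequate.
Power ≈ 0.93 → the study is adequately powered (power ≥ 0.80).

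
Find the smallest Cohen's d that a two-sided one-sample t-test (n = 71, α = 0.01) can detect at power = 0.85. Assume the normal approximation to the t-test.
d ≈ 0.43

Minimum detectable effect (one-sample t-test, normal approximation):
d = (z_{α/2} + z_β) / √n
d = (2.576 + 1.036) / √71
d = 3.612 / 8.426
d ≈ 0.43

By Cohen's convention (0.2 small / 0.5 medium / 0.8 large): small effect.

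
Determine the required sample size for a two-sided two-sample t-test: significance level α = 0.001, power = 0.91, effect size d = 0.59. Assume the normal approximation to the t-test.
n = 124 per group

Sample size formula (two-sample t-test, normal approximation):
n = 2 · ((z_{α/2} + z_β) / d)²

z_{α/2} = 3.291 (for α = 0.001, two-sided)
z_β = 1.341 (for power = 0.91)
d = 0.59

n = 2 · ((3.291 + 1.341) / 0.59)²
n = 2 · (7.851)²
n ≈ 123.28
Round up to the next whole number: n = 124 per group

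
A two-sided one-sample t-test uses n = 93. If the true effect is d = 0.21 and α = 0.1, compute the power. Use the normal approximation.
Power ≈ 0.65

Power calculation (one-sample t-test, normal approximation):
z_β = d · √n - z_{α/2}
z_β = 0.21 · √93 - 1.645
z_β = 0.21 · 9.644 - 1.645
z_β = 0.380

Power = Φ(z_β) = Φ(0.380) ≈ 0.648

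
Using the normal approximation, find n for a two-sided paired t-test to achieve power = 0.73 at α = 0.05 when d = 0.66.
n = 16 pairs

Sample size formula (paired t-test, normal approximation):
n = ((z_{α/2} + z_β) / d)²

z_{α/2} = 1.960 (for α = 0.05, two-sided)
z_β = 0.613 (for power = 0.73)
d = 0.66

n = ((1.960 + 0.613) / 0.66)²
n = (3.898)²
n ≈ 15.19
Round up to the next whole number: n = 16 pairs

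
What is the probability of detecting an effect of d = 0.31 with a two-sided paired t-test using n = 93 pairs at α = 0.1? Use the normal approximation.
Power ≈ 0.91

Power calculation (paired t-test, normal approximation):
z_β = d · √n - z_{α/2}
z_β = 0.31 · √93 - 1.645
z_β = 0.31 · 9.644 - 1.645
z_β = 1.345

Power = Φ(z_β) = Φ(1.345) ≈ 0.911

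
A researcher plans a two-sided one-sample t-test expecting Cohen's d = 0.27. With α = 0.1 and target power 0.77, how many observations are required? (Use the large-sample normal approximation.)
n = 78

Sample size formula (one-sample t-test, normal approximation):
n = ((z_{α/2} + z_β) / d)²

z_{α/2} = 1.645 (for α = 0.1, two-sided)
z_β = 0.739 (for power = 0.77)
d = 0.27

n = ((1.645 + 0.739) / 0.27)²
n = (8.830)²
n ≈ 77.97
Round up to the next whole number: n = 78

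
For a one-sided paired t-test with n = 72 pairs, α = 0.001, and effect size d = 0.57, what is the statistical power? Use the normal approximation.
Power ≈ 0.96

Power calculation (paired t-test, normal approximation):
z_β = d · √n - z_α
z_β = 0.57 · √72 - 3.090
z_β = 0.57 · 8.485 - 3.090
z_β = 1.746

Power = Φ(z_β) = Φ(1.746) ≈ 0.960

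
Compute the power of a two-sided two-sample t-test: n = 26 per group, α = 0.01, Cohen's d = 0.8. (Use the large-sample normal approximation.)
Power ≈ 0.62

Power calculation (two-sample t-test, normal approximation):
z_β = d · √(n/2) - z_{α/2}
z_β = 0.8 · √(26/2) - 2.576
z_β = 0.8 · 3.606 - 2.576
z_β = 0.309

Power = Φ(z_β) = Φ(0.309) ≈ 0.621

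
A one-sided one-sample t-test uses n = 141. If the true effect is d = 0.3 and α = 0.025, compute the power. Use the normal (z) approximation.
Power ≈ 0.95

Power calculation (one-sample t-test, normal approximation):
z_β = d · √n - z_α
z_β = 0.3 · √141 - 1.960
z_β = 0.3 · 11.874 - 1.960
z_β = 1.602

Power = Φ(z_β) = Φ(1.602) ≈ 0.945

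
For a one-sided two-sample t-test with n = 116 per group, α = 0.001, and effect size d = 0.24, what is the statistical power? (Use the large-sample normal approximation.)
Power ≈ 0.10

Power calculation (two-sample t-test, normal approximation):
z_β = d · √(n/2) - z_α
z_β = 0.24 · √(116/2) - 3.090
z_β = 0.24 · 7.616 - 3.090
z_β = -1.262

Power = Φ(z_β) = Φ(-1.262) ≈ 0.103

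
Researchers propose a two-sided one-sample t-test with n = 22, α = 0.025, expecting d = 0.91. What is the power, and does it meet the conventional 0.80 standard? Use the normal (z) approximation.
Power ≈ 0.98; the study is adequately powered (power ≥ 0.80)

Power calculation (one-sample t-test, normal approximation):
z_β = d · √n - z_{α/2}
z_β = 0.91 · √22 - 2.241
z_β = 0.91 · 4.690 - 2.241
z_β = 2.027

Power = Φ(z_β) = Φ(2.027) ≈ 0.979

Effect size d = 0.91 is large by Cohen's convention (0.2/0.5/0.8).

Threshold: power ≥ 0.80 is conventionally adequate.
Power ≈ 0.98 → the study is adequately powered (power ≥ 0.80).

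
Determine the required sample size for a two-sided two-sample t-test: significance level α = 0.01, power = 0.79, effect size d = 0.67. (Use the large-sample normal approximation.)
n = 51 per group

Sample size formula (two-sample t-test, normal approximation):
n = 2 · ((z_{α/2} + z_β) / d)²

z_{α/2} = 2.576 (for α = 0.01, two-sided)
z_β = 0.806 (for power = 0.79)
d = 0.67

n = 2 · ((2.576 + 0.806) / 0.67)²
n = 2 · (5.048)²
n ≈ 50.96
Round up to the next whole number: n = 51 per group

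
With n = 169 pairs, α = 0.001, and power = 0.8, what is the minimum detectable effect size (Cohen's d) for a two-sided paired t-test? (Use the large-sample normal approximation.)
d ≈ 0.32

Minimum detectable effect (paired t-test, normal approximation):
d = (z_{α/2} + z_β) / √n
d = (3.291 + 0.842) / √169
d = 4.132 / 13.000
d ≈ 0.32

By Cohen's convention (0.2 small / 0.5 medium / 0.8 large): small effect.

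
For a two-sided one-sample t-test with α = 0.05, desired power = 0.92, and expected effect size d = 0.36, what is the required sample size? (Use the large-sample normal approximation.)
n = 88

Sample size formula (one-sample t-test, normal approximation):
n = ((z_{α/2} + z_β) / d)²

z_{α/2} = 1.960 (for α = 0.05, two-sided)
z_β = 1.405 (for power = 0.92)
d = 0.36

n = ((1.960 + 1.405) / 0.36)²
n = (9.347)²
n ≈ 87.37
Round up to the next whole number: n = 88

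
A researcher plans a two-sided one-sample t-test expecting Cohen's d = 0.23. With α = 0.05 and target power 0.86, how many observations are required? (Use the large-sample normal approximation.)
n = 175

Sample size formula (one-sample t-test, normal approximation):
n = ((z_{α/2} + z_β) / d)²

z_{α/2} = 1.960 (for α = 0.05, two-sided)
z_β = 1.080 (for power = 0.86)
d = 0.23

n = ((1.960 + 1.080) / 0.23)²
n = (13.217)²
n ≈ 174.69
Round up to the next whole number: n = 175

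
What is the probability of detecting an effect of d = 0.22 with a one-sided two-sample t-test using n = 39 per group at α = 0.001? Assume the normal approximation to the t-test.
Power ≈ 0.02

Power calculation (two-sample t-test, normal approximation):
z_β = d · √(n/2) - z_α
z_β = 0.22 · √(39/2) - 3.090
z_β = 0.22 · 4.416 - 3.090
z_β = -2.119

Power = Φ(z_β) = Φ(-2.119) ≈ 0.017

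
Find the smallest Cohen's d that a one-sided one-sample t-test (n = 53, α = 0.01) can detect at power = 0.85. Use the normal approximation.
d ≈ 0.46

Minimum detectable effect (one-sample t-test, normal approximation):
d = (z_α + z_β) / √n
d = (2.326 + 1.036) / √53
d = 3.363 / 7.280
d ≈ 0.46

By Cohen's convention (0.2 small / 0.5 medium / 0.8 large): small effect.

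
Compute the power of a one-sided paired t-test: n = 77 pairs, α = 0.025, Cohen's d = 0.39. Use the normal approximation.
Power ≈ 0.93

Power calculation (paired t-test, normal approximation):
z_β = d · √n - z_α
z_β = 0.39 · √77 - 1.960
z_β = 0.39 · 8.775 - 1.960
z_β = 1.462

Power = Φ(z_β) = Φ(1.462) ≈ 0.928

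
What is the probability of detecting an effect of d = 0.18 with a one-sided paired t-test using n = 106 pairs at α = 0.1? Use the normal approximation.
Power ≈ 0.72

Power calculation (paired t-test, normal approximation):
z_β = d · √n - z_α
z_β = 0.18 · √106 - 1.282
z_β = 0.18 · 10.296 - 1.282
z_β = 0.572

Power = Φ(z_β) = Φ(0.572) ≈ 0.716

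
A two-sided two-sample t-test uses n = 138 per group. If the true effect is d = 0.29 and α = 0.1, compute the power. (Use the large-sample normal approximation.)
Power ≈ 0.78

Power calculation (two-sample t-test, normal approximation):
z_β = d · √(n/2) - z_{α/2}
z_β = 0.29 · √(138/2) - 1.645
z_β = 0.29 · 8.307 - 1.645
z_β = 0.764

Power = Φ(z_β) = Φ(0.764) ≈ 0.778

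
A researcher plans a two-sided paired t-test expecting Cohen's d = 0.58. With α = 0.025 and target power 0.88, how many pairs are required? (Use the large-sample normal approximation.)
n = 35 pairs

Sample size formula (paired t-test, normal approximation):
n = ((z_{α/2} + z_β) / d)²

z_{α/2} = 2.241 (for α = 0.025, two-sided)
z_β = 1.175 (for power = 0.88)
d = 0.58

n = ((2.241 + 1.175) / 0.58)²
n = (5.890)²
n ≈ 34.69
Round up to the next whole number: n = 35 pairs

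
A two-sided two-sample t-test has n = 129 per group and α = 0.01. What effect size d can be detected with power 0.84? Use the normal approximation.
d ≈ 0.44

Minimum detectable effect (two-sample t-test, normal approximation):
d = (z_{α/2} + z_β) / √(n/2)
d = (2.576 + 0.994) / √(129/2)
d = 3.570 / 8.031
d ≈ 0.44

By Cohen's convention (0.2 small / 0.5 medium / 0.8 large): small effect.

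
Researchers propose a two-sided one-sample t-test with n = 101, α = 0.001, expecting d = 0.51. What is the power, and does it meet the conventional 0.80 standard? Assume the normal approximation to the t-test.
Power ≈ 0.97; the study is adequately powered (power ≥ 0.80)

Power calculation (one-sample t-test, normal approximation):
z_β = d · √n - z_{α/2}
z_β = 0.51 · √101 - 3.291
z_β = 0.51 · 10.050 - 3.291
z_β = 1.835

Power = Φ(z_β) = Φ(1.835) ≈ 0.967

Effect size d = 0.51 is medium by Cohen's convention (0.2/0.5/0.8).

Threshold: power ≥ 0.80 is conventionally adequate.
Power ≈ 0.97 → the study is adequately powered (power ≥ 0.80).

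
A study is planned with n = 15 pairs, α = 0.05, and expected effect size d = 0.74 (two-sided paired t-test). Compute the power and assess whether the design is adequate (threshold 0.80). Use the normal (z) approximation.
Power ≈ 0.82; the study is adequately powered (power ≥ 0.80)

Power calculation (paired t-test, normal approximation):
z_β = d · √n - z_{α/2}
z_β = 0.74 · √15 - 1.960
z_β = 0.74 · 3.873 - 1.960
z_β = 0.906

Power = Φ(z_β) = Φ(0.906) ≈ 0.818

Effect size d = 0.74 is medium by Cohen's convention (0.2/0.5/0.8).

Threshold: power ≥ 0.80 is conventionally adequate.
Power ≈ 0.82 → the study is adequately powered (power ≥ 0.80).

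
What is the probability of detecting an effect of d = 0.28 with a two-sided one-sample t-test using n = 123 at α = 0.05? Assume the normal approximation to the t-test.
Power ≈ 0.87

Power calculation (one-sample t-test, normal approximation):
z_β = d · √n - z_{α/2}
z_β = 0.28 · √123 - 1.960
z_β = 0.28 · 11.091 - 1.960
z_β = 1.145

Power = Φ(z_β) = Φ(1.145) ≈ 0.874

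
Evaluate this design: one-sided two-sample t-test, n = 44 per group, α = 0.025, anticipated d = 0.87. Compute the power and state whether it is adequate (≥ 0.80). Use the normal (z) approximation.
Power ≈ 0.98; the study is adequately powered (power ≥ 0.80)

Power calculation (two-sample t-test, normal approximation):
z_β = d · √(n/2) - z_α
z_β = 0.87 · √(44/2) - 1.960
z_β = 0.87 · 4.690 - 1.960
z_β = 2.121

Power = Φ(z_β) = Φ(2.121) ≈ 0.983

Effect size d = 0.87 is large by Cohen's convention (0.2/0.5/0.8).

Threshold: power ≥ 0.80 is conventionally adequate.
Power ≈ 0.98 → the study is adequately powered (power ≥ 0.80).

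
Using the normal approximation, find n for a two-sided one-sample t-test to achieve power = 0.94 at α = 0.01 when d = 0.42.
n = 97

Sample size formula (one-sample t-test, normal approximation):
n = ((z_{α/2} + z_β) / d)²

z_{α/2} = 2.576 (for α = 0.01, two-sided)
z_β = 1.555 (for power = 0.94)
d = 0.42

n = ((2.576 + 1.555) / 0.42)²
n = (9.836)²
n ≈ 96.75
Round up to the next whole number: n = 97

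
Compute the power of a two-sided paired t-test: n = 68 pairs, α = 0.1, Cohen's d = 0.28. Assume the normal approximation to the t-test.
Power ≈ 0.75

Power calculation (paired t-test, normal approximation):
z_β = d · √n - z_{α/2}
z_β = 0.28 · √68 - 1.645
z_β = 0.28 · 8.246 - 1.645
z_β = 0.664

Power = Φ(z_β) = Φ(0.664) ≈ 0.747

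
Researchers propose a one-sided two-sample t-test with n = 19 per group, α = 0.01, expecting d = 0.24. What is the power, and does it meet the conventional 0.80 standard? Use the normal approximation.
Power ≈ 0.06; the study is underpowered (power < 0.80)

Power calculation (two-sample t-test, normal approximation):
z_β = d · √(n/2) - z_α
z_β = 0.24 · √(19/2) - 2.326
z_β = 0.24 · 3.082 - 2.326
z_β = -1.587

Power = Φ(z_β) = Φ(-1.587) ≈ 0.056

Effect size d = 0.24 is small by Cohen's convention (0.2/0.5/0.8).

Threshold: power ≥ 0.80 is conventionally adequate.
Power ≈ 0.06 → the study is underpowered (power < 0.80).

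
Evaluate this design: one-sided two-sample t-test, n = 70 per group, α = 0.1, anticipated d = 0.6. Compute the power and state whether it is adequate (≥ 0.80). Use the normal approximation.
Power ≈ 0.99; the study is adequately powered (power ≥ 0.80)

Power calculation (two-sample t-test, normal approximation):
z_β = d · √(n/2) - z_α
z_β = 0.6 · √(70/2) - 1.282
z_β = 0.6 · 5.916 - 1.282
z_β = 2.268

Power = Φ(z_β) = Φ(2.268) ≈ 0.988

Effect size d = 0.6 is medium by Cohen's convention (0.2/0.5/0.8).

Threshold: power ≥ 0.80 is conventionally adequate.
Power ≈ 0.99 → the study is adequately powered (power ≥ 0.80).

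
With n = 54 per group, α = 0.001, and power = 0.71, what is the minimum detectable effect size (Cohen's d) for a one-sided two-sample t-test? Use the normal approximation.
d ≈ 0.70

Minimum detectable effect (two-sample t-test, normal approximation):
d = (z_α + z_β) / √(n/2)
d = (3.090 + 0.553) / √(54/2)
d = 3.644 / 5.196
d ≈ 0.70

By Cohen's convention (0.2 small / 0.5 medium / 0.8 large): medium effect.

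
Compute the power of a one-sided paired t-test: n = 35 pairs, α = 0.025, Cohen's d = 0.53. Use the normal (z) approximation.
Power ≈ 0.88

Power calculation (paired t-test, normal approximation):
z_β = d · √n - z_α
z_β = 0.53 · √35 - 1.960
z_β = 0.53 · 5.916 - 1.960
z_β = 1.176

Power = Φ(z_β) = Φ(1.176) ≈ 0.880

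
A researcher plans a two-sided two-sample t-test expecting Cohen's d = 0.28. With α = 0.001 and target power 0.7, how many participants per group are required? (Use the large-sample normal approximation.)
n = 372 per group

Sample size formula (two-sample t-test, normal approximation):
n = 2 · ((z_{α/2} + z_β) / d)²

z_{α/2} = 3.291 (for α = 0.001, two-sided)
z_β = 0.524 (for power = 0.7)
d = 0.28

n = 2 · ((3.291 + 0.524) / 0.28)²
n = 2 · (13.625)²
n ≈ 371.28
Round up to the next whole number: n = 372 per group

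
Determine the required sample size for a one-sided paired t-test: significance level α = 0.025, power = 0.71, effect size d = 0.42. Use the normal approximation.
n = 36 pairs

Sample size formula (paired t-test, normal approximation):
n = ((z_α + z_β) / d)²

z_α = 1.960 (for α = 0.025, one-sided)
z_β = 0.553 (for power = 0.71)
d = 0.42

n = ((1.960 + 0.553) / 0.42)²
n = (5.983)²
n ≈ 35.80
Round up to the next whole number: n = 36 pairs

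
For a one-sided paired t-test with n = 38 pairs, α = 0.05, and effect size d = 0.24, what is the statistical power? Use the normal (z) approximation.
Power ≈ 0.43

Power calculation (paired t-test, normal approximation):
z_β = d · √n - z_α
z_β = 0.24 · √38 - 1.645
z_β = 0.24 · 6.164 - 1.645
z_β = -0.165

Power = Φ(z_β) = Φ(-0.165) ≈ 0.434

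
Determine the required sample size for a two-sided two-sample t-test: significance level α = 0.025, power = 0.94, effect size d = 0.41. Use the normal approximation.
n = 172 per group

Sample size formula (two-sample t-test, normal approximation):
n = 2 · ((z_{α/2} + z_β) / d)²

z_{α/2} = 2.241 (for α = 0.025, two-sided)
z_β = 1.555 (for power = 0.94)
d = 0.41

n = 2 · ((2.241 + 1.555) / 0.41)²
n = 2 · (9.259)²
n ≈ 171.46
Round up to the next whole number: n = 172 per group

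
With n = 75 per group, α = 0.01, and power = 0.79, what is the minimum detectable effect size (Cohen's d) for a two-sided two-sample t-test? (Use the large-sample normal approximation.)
d ≈ 0.55

Minimum detectable effect (two-sample t-test, normal approximation):
d = (z_{α/2} + z_β) / √(n/2)
d = (2.576 + 0.806) / √(75/2)
d = 3.382 / 6.124
d ≈ 0.55

By Cohen's convention (0.2 small / 0.5 medium / 0.8 large): medium effect.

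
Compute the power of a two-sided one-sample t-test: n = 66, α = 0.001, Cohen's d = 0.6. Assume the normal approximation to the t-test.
Power ≈ 0.94

Power calculation (one-sample t-test, normal approximation):
z_β = d · √n - z_{α/2}
z_β = 0.6 · √66 - 3.291
z_β = 0.6 · 8.124 - 3.291
z_β = 1.584

Power = Φ(z_β) = Φ(1.584) ≈ 0.943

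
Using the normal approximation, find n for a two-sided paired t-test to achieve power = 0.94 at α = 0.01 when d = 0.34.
n = 148 pairs

Sample size formula (paired t-test, normal approximation):
n = ((z_{α/2} + z_β) / d)²

z_{α/2} = 2.576 (for α = 0.01, two-sided)
z_β = 1.555 (for power = 0.94)
d = 0.34

n = ((2.576 + 1.555) / 0.34)²
n = (12.150)²
n ≈ 147.62
Round up to the next whole number: n = 148 pairs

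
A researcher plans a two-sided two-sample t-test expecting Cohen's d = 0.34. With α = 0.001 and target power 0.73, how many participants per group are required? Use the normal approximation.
n = 264 per group

Sample size formula (two-sample t-test, normal approximation):
n = 2 · ((z_{α/2} + z_β) / d)²

z_{α/2} = 3.291 (for α = 0.001, two-sided)
z_β = 0.613 (for power = 0.73)
d = 0.34

n = 2 · ((3.291 + 0.613) / 0.34)²
n = 2 · (11.482)²
n ≈ 263.67
Round up to the next whole number: n = 264 per group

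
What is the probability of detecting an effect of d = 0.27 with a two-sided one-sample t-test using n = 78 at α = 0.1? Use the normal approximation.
Power ≈ 0.77

Power calculation (one-sample t-test, normal approximation):
z_β = d · √n - z_{α/2}
z_β = 0.27 · √78 - 1.645
z_β = 0.27 · 8.832 - 1.645
z_β = 0.740

Power = Φ(z_β) = Φ(0.740) ≈ 0.770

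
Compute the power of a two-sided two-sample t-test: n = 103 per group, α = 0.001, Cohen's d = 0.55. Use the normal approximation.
Power ≈ 0.74

Power calculation (two-sample t-test, normal approximation):
z_β = d · √(n/2) - z_{α/2}
z_β = 0.55 · √(103/2) - 3.291
z_β = 0.55 · 7.176 - 3.291
z_β = 0.656

Power = Φ(z_β) = Φ(0.656) ≈ 0.744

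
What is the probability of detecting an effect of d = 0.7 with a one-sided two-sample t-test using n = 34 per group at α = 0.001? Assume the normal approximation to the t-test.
Power ≈ 0.42

Power calculation (two-sample t-test, normal approximation):
z_β = d · √(n/2) - z_α
z_β = 0.7 · √(34/2) - 3.090
z_β = 0.7 · 4.123 - 3.090
z_β = -0.204

Power = Φ(z_β) = Φ(-0.204) ≈ 0.419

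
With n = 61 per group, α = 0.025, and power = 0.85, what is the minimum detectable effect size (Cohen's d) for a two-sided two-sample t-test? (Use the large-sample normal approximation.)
d ≈ 0.59

Minimum detectable effect (two-sample t-test, normal approximation):
d = (z_{α/2} + z_β) / √(n/2)
d = (2.241 + 1.036) / √(61/2)
d = 3.278 / 5.523
d ≈ 0.59

By Cohen's convention (0.2 small / 0.5 medium / 0.8 large): medium effect.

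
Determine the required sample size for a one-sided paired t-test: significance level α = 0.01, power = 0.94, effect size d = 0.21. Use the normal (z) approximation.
n = 342 pairs

Sample size formula (paired t-test, normal approximation):
n = ((z_α + z_β) / d)²

z_α = 2.326 (for α = 0.01, one-sided)
z_β = 1.555 (for power = 0.94)
d = 0.21

n = ((2.326 + 1.555) / 0.21)²
n = (18.481)²
n ≈ 341.55
Round up to the next whole number: n = 342 pairs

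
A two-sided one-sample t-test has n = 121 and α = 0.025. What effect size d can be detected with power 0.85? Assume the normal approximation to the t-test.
d ≈ 0.30

Minimum detectable effect (one-sample t-test, normal approximation):
d = (z_{α/2} + z_β) / √n
d = (2.241 + 1.036) / √121
d = 3.278 / 11.000
d ≈ 0.30

By Cohen's convention (0.2 small / 0.5 medium / 0.8 large): small effect.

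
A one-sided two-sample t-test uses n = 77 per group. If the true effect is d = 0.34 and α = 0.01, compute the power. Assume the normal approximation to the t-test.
Power ≈ 0.41

Power calculation (two-sample t-test, normal approximation):
z_β = d · √(n/2) - z_α
z_β = 0.34 · √(77/2) - 2.326
z_β = 0.34 · 6.205 - 2.326
z_β = -0.217

Power = Φ(z_β) = Φ(-0.217) ≈ 0.414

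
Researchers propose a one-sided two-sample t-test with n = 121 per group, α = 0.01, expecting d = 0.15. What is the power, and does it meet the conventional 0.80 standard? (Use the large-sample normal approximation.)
Power ≈ 0.12; the study is underpowered (power < 0.80)

Power calculation (two-sample t-test, normal approximation):
z_β = d · √(n/2) - z_α
z_β = 0.15 · √(121/2) - 2.326
z_β = 0.15 · 7.778 - 2.326
z_β = -1.160

Power = Φ(z_β) = Φ(-1.160) ≈ 0.123

Effect size d = 0.15 is very small by Cohen's convention (0.2/0.5/0.8).

Threshold: power ≥ 0.80 is conventionally adequate.
Power ≈ 0.12 → the study is underpowered (power < 0.80).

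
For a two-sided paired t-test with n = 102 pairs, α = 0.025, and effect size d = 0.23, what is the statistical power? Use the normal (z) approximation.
Power ≈ 0.53

Power calculation (paired t-test, normal approximation):
z_β = d · √n - z_{α/2}
z_β = 0.23 · √102 - 2.241
z_β = 0.23 · 10.100 - 2.241
z_β = 0.081

Power = Φ(z_β) = Φ(0.081) ≈ 0.532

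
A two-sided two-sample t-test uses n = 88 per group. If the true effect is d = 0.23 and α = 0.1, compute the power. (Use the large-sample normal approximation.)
Power ≈ 0.45

Power calculation (two-sample t-test, normal approximation):
z_β = d · √(n/2) - z_{α/2}
z_β = 0.23 · √(88/2) - 1.645
z_β = 0.23 · 6.633 - 1.645
z_β = -0.119

Power = Φ(z_β) = Φ(-0.119) ≈ 0.453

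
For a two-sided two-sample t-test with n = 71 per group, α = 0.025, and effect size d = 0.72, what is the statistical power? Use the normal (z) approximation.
Power ≈ 0.98

Power calculation (two-sample t-test, normal approximation):
z_β = d · √(n/2) - z_{α/2}
z_β = 0.72 · √(71/2) - 2.241
z_β = 0.72 · 5.958 - 2.241
z_β = 2.048

Power = Φ(z_β) = Φ(2.048) ≈ 0.980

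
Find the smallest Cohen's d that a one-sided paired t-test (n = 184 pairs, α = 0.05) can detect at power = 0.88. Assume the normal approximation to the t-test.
d ≈ 0.21

Minimum detectable effect (paired t-test, normal approximation):
d = (z_α + z_β) / √n
d = (1.645 + 1.175) / √184
d = 2.820 / 13.565
d ≈ 0.21

By Cohen's convention (0.2 small / 0.5 medium / 0.8 large): small effect.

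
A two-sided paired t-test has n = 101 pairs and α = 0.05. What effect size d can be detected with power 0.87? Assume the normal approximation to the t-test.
d ≈ 0.31

Minimum detectable effect (paired t-test, normal approximation):
d = (z_{α/2} + z_β) / √n
d = (1.960 + 1.126) / √101
d = 3.086 / 10.050
d ≈ 0.31

By Cohen's convention (0.2 small / 0.5 medium / 0.8 large): small effect.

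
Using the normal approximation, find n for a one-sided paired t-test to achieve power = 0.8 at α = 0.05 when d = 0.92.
n = 8 pairs

Sample size formula (paired t-test, normal approximation):
n = ((z_α + z_β) / d)²

z_α = 1.645 (for α = 0.05, one-sided)
z_β = 0.842 (for power = 0.8)
d = 0.92

n = ((1.645 + 0.842) / 0.92)²
n = (2.703)²
n ≈ 7.31
Round up to the next whole number: n = 8 pairs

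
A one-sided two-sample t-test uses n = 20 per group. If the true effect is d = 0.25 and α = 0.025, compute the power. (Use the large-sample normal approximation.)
Power ≈ 0.12

Power calculation (two-sample t-test, normal approximation):
z_β = d · √(n/2) - z_α
z_β = 0.25 · √(20/2) - 1.960
z_β = 0.25 · 3.162 - 1.960
z_β = -1.169

Power = Φ(z_β) = Φ(-1.169) ≈ 0.121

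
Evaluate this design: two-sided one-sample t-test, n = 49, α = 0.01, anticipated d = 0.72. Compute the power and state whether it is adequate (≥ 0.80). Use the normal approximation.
Power ≈ 0.99; the study is adequately powered (power ≥ 0.80)

Power calculation (one-sample t-test, normal approximation):
z_β = d · √n - z_{α/2}
z_β = 0.72 · √49 - 2.576
z_β = 0.72 · 7.000 - 2.576
z_β = 2.464

Power = Φ(z_β) = Φ(2.464) ≈ 0.993

Effect size d = 0.72 is medium by Cohen's convention (0.2/0.5/0.8).

Threshold: power ≥ 0.80 is conventionally adequate.
Power ≈ 0.99 → the study is adequately powered (power ≥ 0.80).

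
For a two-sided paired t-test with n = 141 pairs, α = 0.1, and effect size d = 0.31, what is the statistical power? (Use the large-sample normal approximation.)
Power ≈ 0.98

Power calculation (paired t-test, normal approximation):
z_β = d · √n - z_{α/2}
z_β = 0.31 · √141 - 1.645
z_β = 0.31 · 11.874 - 1.645
z_β = 2.036

Power = Φ(z_β) = Φ(2.036) ≈ 0.979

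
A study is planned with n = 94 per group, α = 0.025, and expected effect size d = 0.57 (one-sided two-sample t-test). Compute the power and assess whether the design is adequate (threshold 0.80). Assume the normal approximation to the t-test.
Power ≈ 0.97; the study is adequately powered (power ≥ 0.80)

Power calculation (two-sample t-test, normal approximation):
z_β = d · √(n/2) - z_α
z_β = 0.57 · √(94/2) - 1.960
z_β = 0.57 · 6.856 - 1.960
z_β = 1.948

Power = Φ(z_β) = Φ(1.948) ≈ 0.974

Effect size d = 0.57 is medium by Cohen's convention (0.2/0.5/0.8).

Threshold: power ≥ 0.80 is conventionally adequate.
Power ≈ 0.97 → the study is adequately powered (power ≥ 0.80).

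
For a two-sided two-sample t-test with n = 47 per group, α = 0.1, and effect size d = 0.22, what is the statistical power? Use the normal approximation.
Power ≈ 0.28

Power calculation (two-sample t-test, normal approximation):
z_β = d · √(n/2) - z_{α/2}
z_β = 0.22 · √(47/2) - 1.645
z_β = 0.22 · 4.848 - 1.645
z_β = -0.578

Power = Φ(z_β) = Φ(-0.578) ≈ 0.282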